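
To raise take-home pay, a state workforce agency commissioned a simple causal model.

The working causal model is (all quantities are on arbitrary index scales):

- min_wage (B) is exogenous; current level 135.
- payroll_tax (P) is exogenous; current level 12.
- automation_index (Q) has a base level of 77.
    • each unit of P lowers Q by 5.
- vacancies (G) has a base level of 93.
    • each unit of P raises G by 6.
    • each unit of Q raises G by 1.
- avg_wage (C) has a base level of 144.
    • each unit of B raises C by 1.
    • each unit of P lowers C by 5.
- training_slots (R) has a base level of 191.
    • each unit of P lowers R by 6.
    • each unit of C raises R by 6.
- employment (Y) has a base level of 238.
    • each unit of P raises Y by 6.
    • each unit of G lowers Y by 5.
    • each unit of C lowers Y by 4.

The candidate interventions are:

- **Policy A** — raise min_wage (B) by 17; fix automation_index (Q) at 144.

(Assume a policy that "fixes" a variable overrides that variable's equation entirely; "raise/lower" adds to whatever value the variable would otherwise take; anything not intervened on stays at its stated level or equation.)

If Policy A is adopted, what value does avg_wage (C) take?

Policy A (B + 17, Q := 144):
  B = 135 + 17 = 152
  P = 12
  C = 144 + 152 − 5·12 = 236

236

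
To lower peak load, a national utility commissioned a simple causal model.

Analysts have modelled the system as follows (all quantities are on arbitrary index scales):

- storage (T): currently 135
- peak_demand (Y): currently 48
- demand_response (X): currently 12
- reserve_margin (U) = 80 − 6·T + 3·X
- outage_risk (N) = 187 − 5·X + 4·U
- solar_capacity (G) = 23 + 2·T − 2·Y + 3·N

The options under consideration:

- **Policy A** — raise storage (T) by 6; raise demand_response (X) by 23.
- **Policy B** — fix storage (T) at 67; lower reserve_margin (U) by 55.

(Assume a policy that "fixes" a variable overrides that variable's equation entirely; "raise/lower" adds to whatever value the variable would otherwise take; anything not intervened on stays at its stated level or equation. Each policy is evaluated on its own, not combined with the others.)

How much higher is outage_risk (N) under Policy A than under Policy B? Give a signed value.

Policy A (T + 6, X + 23):
  T = 135 + 6 = 141
  X = 12 + 23 = 35
  U = 80 − 6·141 + 3·35 = -661
  N = 187 − 5·35 + 4·(-661) = -2632
Policy B (T := 67, U − 55):
  T = 67
  X = 12
  U = 80 − 6·67 + 3·12 (−55 from intervention) = -341
  N = 187 − 5·12 + 4·(-341) = -1237
N: -2632 − (-1237) = -1395

-1395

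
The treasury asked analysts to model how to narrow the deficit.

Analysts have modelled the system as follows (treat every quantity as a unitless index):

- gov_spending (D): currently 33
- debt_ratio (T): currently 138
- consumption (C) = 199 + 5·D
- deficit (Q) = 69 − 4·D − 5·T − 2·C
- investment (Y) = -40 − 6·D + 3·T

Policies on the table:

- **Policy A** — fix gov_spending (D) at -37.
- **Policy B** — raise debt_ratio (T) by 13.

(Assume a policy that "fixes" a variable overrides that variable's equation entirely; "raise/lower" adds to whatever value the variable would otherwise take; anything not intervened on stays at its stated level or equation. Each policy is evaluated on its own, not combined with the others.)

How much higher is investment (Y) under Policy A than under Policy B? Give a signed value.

Policy A (D := -37):
  D = -37
  T = 138
  Y = -40 − 6·(-37) + 3·138 = 596
Policy B (T + 13):
  D = 33
  T = 138 + 13 = 151
  Y = -40 − 6·33 + 3·151 = 215
Y: 596 − 215 = 381

381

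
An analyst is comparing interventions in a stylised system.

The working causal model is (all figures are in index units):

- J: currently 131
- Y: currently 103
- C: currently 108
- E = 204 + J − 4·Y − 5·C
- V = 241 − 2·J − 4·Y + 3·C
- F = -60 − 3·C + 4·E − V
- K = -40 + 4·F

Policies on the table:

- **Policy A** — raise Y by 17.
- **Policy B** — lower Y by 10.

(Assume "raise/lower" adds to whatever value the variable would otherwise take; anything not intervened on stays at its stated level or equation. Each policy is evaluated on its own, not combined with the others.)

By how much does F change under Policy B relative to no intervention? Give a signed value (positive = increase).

Baseline:
  J = 131
  Y = 103
  C = 108
  E = 204 + 131 − 4·103 − 5·108 = -617
  V = 241 − 2·131 − 4·103 + 3·108 = -109
  F = -60 − 3·108 + 4·(-617) − (-109) = -2743
Policy B (Y − 10):
  J = 131
  Y = 103 − 10 = 93
  C = 108
  E = 204 + 131 − 4·93 − 5·108 = -577
  V = 241 − 2·131 − 4·93 + 3·108 = -69
  F = -60 − 3·108 + 4·(-577) − (-69) = -2623
Change in F: -2623 − (-2743) = 120

120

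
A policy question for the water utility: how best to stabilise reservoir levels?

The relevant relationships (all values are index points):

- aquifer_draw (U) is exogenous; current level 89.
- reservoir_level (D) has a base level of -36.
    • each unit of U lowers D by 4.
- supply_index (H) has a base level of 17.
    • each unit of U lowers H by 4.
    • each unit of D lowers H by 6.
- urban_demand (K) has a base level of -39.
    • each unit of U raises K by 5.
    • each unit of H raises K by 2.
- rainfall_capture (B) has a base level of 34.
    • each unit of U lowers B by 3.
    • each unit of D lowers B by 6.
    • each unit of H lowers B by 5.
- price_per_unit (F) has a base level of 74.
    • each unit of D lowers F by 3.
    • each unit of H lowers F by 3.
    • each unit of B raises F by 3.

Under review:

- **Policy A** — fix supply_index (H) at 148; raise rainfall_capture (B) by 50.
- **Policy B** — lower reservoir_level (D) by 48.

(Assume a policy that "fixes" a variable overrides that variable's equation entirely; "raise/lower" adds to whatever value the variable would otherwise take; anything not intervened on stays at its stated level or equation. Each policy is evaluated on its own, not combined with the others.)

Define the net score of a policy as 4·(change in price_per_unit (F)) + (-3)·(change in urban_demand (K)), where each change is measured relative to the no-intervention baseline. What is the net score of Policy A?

Baseline:
  U = 89
  D = -36 − 4·89 = -392
  H = 17 − 4·89 − 6·(-392) = 2013
  K = -39 + 5·89 + 2·2013 = 4432
  B = 34 − 3·89 − 6·(-392) − 5·2013 = -7946
  F = 74 − 3·(-392) − 3·2013 + 3·(-7946) = -28627
Policy A (H := 148, B + 50):
  U = 89
  D = -36 − 4·89 = -392
  H = 148
  K = -39 + 5·89 + 2·148 = 702
  B = 34 − 3·89 − 6·(-392) − 5·148 (+50 from intervention) = 1429
  F = 74 − 3·(-392) − 3·148 + 3·1429 = 5093
ΔF = 5093 − (-28627) = 33720; ΔK = 702 − 4432 = -3730
Score = 4·33720 + (-3)·(-3730) = 146070

146070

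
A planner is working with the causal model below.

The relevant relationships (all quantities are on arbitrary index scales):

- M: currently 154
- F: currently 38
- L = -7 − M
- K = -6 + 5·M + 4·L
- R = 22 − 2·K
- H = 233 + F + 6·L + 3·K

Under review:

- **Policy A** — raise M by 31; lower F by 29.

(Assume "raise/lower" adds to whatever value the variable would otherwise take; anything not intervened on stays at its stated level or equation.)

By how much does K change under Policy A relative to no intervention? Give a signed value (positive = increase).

31

Baseline:
  M = 154
  L = -7 − 154 = -161
  K = -6 + 5·154 + 4·(-161) = 120
Policy A (M + 31, F − 29):
  M = 154 + 31 = 185
  L = -7 − 185 = -192
  K = -6 + 5·185 + 4·(-192) = 151
Change in K: 151 − 120 = 31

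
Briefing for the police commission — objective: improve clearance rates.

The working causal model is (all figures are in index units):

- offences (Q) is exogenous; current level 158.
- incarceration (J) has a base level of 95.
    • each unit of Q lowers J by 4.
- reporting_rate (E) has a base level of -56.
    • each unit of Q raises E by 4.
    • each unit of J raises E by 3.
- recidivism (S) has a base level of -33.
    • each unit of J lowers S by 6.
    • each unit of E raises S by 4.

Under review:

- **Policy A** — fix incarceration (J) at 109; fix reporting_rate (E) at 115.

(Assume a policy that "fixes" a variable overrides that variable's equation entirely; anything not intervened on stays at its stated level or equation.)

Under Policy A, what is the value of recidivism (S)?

Policy A (J := 109, E := 115):
  Q = 158
  J = 109
  E = 115
  S = -33 − 6·109 + 4·115 = -227

-227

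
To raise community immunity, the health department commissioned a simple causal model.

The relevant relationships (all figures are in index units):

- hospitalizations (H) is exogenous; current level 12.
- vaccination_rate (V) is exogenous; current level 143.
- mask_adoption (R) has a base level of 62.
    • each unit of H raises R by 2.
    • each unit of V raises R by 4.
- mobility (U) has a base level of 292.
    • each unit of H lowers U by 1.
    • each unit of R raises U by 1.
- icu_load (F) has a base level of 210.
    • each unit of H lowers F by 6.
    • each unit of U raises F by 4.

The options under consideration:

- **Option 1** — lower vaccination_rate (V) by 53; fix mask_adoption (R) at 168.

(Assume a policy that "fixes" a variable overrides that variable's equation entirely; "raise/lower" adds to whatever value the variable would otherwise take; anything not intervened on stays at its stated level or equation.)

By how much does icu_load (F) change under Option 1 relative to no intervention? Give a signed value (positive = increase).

-1960

Baseline:
  H = 12
  V = 143
  R = 62 + 2·12 + 4·143 = 658
  U = 292 − 12 + 658 = 938
  F = 210 − 6·12 + 4·938 = 3890
Option 1 (V − 53, R := 168):
  H = 12
  V = 143 − 53 = 90
  R = 168
  U = 292 − 12 + 168 = 448
  F = 210 − 6·12 + 4·448 = 1930
Change in F: 1930 − 3890 = -1960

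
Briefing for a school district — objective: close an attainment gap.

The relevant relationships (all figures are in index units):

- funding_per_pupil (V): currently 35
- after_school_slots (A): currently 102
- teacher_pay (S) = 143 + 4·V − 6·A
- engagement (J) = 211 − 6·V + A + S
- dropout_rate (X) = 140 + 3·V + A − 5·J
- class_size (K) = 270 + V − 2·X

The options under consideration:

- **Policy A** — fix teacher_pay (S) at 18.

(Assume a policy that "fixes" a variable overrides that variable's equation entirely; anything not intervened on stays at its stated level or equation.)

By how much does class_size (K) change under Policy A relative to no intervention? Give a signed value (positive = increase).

Baseline:
  V = 35
  A = 102
  S = 143 + 4·35 − 6·102 = -329
  J = 211 − 6·35 + 102 + (-329) = -226
  X = 140 + 3·35 + 102 − 5·(-226) = 1477
  K = 270 + 35 − 2·1477 = -2649
Policy A (S := 18):
  V = 35
  A = 102
  S = 18
  J = 211 − 6·35 + 102 + 18 = 121
  X = 140 + 3·35 + 102 − 5·121 = -258
  K = 270 + 35 − 2·(-258) = 821
Change in K: 821 − (-2649) = 3470

3470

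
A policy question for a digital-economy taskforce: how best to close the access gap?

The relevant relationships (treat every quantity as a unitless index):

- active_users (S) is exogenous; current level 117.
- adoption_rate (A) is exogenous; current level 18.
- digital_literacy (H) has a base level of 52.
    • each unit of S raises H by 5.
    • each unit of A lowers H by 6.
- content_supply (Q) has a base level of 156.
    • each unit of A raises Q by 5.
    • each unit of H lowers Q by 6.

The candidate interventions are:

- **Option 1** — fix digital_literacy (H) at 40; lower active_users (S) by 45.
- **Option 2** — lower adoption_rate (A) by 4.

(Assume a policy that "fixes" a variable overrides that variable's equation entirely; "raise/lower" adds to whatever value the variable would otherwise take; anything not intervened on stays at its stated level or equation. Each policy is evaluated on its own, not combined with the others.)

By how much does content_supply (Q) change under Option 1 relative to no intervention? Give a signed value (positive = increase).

2934

Baseline:
  S = 117
  A = 18
  H = 52 + 5·117 − 6·18 = 529
  Q = 156 + 5·18 − 6·529 = -2928
Option 1 (H := 40, S − 45):
  S = 117 − 45 = 72
  A = 18
  H = 40
  Q = 156 + 5·18 − 6·40 = 6
Change in Q: 6 − (-2928) = 2934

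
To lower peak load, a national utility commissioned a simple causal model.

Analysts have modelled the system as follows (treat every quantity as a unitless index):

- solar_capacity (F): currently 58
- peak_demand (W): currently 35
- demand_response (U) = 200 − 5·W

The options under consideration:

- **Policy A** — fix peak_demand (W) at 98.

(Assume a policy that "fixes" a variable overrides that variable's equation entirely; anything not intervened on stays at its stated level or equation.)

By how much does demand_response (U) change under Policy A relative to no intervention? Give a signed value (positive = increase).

Baseline:
  W = 35
  U = 200 − 5·35 = 25
Policy A (W := 98):
  W = 98
  U = 200 − 5·98 = -290
Change in U: -290 − 25 = -315

-315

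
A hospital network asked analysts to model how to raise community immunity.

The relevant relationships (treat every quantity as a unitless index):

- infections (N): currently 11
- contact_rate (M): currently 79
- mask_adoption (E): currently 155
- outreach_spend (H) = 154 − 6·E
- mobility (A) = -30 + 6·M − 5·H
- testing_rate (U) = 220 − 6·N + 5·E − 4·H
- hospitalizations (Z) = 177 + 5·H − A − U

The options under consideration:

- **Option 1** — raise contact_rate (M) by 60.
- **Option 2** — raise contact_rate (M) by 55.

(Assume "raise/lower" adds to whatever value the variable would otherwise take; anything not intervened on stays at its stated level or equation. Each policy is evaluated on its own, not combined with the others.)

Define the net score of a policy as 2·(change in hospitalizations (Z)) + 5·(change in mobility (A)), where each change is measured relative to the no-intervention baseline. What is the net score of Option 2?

990

Baseline:
  N = 11
  M = 79
  E = 155
  H = 154 − 6·155 = -776
  A = -30 + 6·79 − 5·(-776) = 4324
  U = 220 − 6·11 + 5·155 − 4·(-776) = 4033
  Z = 177 + 5·(-776) − 4324 − 4033 = -12060
Option 2 (M + 55):
  N = 11
  M = 79 + 55 = 134
  E = 155
  H = 154 − 6·155 = -776
  A = -30 + 6·134 − 5·(-776) = 4654
  U = 220 − 6·11 + 5·155 − 4·(-776) = 4033
  Z = 177 + 5·(-776) − 4654 − 4033 = -12390
ΔZ = -12390 − (-12060) = -330; ΔA = 4654 − 4324 = 330
Score = 2·(-330) + 5·330 = 990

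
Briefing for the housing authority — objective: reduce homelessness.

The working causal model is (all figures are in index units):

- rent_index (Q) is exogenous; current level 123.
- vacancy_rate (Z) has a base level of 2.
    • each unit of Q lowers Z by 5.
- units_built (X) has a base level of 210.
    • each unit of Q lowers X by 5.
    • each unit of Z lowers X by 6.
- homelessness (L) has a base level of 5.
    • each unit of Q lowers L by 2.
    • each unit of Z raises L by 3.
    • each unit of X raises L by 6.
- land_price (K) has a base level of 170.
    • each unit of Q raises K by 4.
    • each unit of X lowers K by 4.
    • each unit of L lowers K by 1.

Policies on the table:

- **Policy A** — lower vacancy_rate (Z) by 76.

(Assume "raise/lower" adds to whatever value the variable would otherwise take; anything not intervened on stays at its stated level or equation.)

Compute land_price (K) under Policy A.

-34320

Policy A (Z − 76):
  Q = 123
  Z = 2 − 5·123 (−76 from intervention) = -689
  X = 210 − 5·123 − 6·(-689) = 3729
  L = 5 − 2·123 + 3·(-689) + 6·3729 = 20066
  K = 170 + 4·123 − 4·3729 − 20066 = -34320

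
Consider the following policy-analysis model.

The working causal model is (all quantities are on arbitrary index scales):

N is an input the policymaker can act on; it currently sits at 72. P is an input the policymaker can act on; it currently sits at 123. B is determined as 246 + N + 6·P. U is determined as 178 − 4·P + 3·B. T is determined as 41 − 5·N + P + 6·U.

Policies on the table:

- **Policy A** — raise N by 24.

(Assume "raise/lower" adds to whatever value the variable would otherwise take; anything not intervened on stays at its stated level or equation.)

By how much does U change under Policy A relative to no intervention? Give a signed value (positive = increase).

72

Baseline:
  N = 72
  P = 123
  B = 246 + 72 + 6·123 = 1056
  U = 178 − 4·123 + 3·1056 = 2854
Policy A (N + 24):
  N = 72 + 24 = 96
  P = 123
  B = 246 + 96 + 6·123 = 1080
  U = 178 − 4·123 + 3·1080 = 2926
Change in U: 2926 − 2854 = 72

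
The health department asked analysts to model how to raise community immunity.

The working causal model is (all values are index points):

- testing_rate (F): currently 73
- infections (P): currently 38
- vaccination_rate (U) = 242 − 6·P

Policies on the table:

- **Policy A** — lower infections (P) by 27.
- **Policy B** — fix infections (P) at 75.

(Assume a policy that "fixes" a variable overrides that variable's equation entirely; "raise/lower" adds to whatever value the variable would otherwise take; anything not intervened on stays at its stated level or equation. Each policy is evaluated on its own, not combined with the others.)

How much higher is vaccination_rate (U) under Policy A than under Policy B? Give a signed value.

384

Policy A (P − 27):
  P = 38 − 27 = 11
  U = 242 − 6·11 = 176
Policy B (P := 75):
  P = 75
  U = 242 − 6·75 = -208
U: 176 − (-208) = 384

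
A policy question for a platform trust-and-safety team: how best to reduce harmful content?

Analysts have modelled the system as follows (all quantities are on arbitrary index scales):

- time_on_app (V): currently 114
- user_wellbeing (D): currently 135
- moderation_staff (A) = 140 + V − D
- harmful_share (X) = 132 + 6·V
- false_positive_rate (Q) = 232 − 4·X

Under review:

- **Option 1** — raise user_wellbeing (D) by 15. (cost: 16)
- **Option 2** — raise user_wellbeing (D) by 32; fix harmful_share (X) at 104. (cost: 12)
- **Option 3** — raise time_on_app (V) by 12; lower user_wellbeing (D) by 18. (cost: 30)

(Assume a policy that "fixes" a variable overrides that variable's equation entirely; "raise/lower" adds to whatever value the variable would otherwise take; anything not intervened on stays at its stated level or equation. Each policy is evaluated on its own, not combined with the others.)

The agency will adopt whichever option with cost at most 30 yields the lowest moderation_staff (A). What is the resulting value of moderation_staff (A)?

Option 1 (D + 15):
  V = 114
  D = 135 + 15 = 150
  A = 140 + 114 − 150 = 104
Option 2 (D + 32, X := 104):
  V = 114
  D = 135 + 32 = 167
  A = 140 + 114 − 167 = 87
Option 3 (V + 12, D − 18):
  V = 114 + 12 = 126
  D = 135 − 18 = 117
  A = 140 + 126 − 117 = 149
Comparing — Option 1: A=104, Option 2: A=87, Option 3: A=149. Lowest is 87 (Option 2).

87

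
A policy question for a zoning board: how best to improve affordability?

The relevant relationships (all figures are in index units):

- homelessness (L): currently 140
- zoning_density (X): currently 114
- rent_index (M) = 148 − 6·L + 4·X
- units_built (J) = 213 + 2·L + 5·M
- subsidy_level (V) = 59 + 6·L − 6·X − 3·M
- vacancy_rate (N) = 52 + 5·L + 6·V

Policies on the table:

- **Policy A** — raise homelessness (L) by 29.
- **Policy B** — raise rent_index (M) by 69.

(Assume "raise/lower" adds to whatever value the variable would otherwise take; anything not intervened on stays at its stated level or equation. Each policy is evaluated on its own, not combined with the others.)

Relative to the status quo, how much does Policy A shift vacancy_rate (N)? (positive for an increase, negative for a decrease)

Baseline:
  L = 140
  X = 114
  M = 148 − 6·140 + 4·114 = -236
  V = 59 + 6·140 − 6·114 − 3·(-236) = 923
  N = 52 + 5·140 + 6·923 = 6290
Policy A (L + 29):
  L = 140 + 29 = 169
  X = 114
  M = 148 − 6·169 + 4·114 = -410
  V = 59 + 6·169 − 6·114 − 3·(-410) = 1619
  N = 52 + 5·169 + 6·1619 = 10611
Change in N: 10611 − 6290 = 4321

4321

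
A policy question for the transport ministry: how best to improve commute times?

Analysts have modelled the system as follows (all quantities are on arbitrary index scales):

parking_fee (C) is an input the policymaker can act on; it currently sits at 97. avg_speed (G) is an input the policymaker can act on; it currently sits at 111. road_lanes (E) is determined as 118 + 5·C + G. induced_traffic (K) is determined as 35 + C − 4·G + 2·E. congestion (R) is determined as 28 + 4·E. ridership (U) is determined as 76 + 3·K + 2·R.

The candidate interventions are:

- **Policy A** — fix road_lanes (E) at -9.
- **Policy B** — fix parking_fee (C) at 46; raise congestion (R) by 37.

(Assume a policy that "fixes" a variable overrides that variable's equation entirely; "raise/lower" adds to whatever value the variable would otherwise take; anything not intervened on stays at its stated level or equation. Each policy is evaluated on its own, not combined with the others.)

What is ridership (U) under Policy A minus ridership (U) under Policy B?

-6473

Policy A (E := -9):
  C = 97
  G = 111
  E = -9
  K = 35 + 97 − 4·111 + 2·(-9) = -330
  R = 28 + 4·(-9) = -8
  U = 76 + 3·(-330) + 2·(-8) = -930
Policy B (C := 46, R + 37):
  C = 46
  G = 111
  E = 118 + 5·46 + 111 = 459
  K = 35 + 46 − 4·111 + 2·459 = 555
  R = 28 + 4·459 (+37 from intervention) = 1901
  U = 76 + 3·555 + 2·1901 = 5543
U: -930 − 5543 = -6473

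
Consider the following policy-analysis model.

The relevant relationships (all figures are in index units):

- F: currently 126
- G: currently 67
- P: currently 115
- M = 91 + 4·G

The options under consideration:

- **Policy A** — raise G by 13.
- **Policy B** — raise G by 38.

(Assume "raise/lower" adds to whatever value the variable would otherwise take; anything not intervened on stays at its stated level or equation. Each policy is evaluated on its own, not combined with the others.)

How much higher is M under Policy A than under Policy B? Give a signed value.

Policy A (G + 13):
  G = 67 + 13 = 80
  M = 91 + 4·80 = 411
Policy B (G + 38):
  G = 67 + 38 = 105
  M = 91 + 4·105 = 511
M: 411 − 511 = -100

-100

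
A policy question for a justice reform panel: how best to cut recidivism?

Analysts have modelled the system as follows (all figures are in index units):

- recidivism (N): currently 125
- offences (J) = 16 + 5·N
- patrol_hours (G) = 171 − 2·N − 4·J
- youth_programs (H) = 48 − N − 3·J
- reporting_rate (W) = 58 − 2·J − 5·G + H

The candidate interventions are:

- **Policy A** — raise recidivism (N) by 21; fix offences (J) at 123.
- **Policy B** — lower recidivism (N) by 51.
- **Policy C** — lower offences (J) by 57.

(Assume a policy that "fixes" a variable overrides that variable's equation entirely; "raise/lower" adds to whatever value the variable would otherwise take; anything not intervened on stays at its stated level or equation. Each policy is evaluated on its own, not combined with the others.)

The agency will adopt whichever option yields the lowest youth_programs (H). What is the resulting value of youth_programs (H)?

-1829

Policy A (N + 21, J := 123):
  N = 125 + 21 = 146
  J = 123
  H = 48 − 146 − 3·123 = -467
Policy B (N − 51):
  N = 125 − 51 = 74
  J = 16 + 5·74 = 386
  H = 48 − 74 − 3·386 = -1184
Policy C (J − 57):
  N = 125
  J = 16 + 5·125 (−57 from intervention) = 584
  H = 48 − 125 − 3·584 = -1829
Comparing — Policy A: H=-467, Policy B: H=-1184, Policy C: H=-1829. Lowest is -1829 (Policy C).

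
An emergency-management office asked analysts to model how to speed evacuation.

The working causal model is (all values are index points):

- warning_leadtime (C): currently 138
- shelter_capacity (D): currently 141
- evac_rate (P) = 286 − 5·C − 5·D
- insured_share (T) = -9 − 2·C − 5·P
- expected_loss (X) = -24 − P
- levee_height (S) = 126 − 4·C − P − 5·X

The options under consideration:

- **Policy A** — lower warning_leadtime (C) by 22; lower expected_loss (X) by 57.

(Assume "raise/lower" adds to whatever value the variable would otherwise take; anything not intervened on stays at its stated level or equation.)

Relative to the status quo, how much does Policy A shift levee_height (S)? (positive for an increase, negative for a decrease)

Baseline:
  C = 138
  D = 141
  P = 286 − 5·138 − 5·141 = -1109
  X = -24 − (-1109) = 1085
  S = 126 − 4·138 − (-1109) − 5·1085 = -4742
Policy A (C − 22, X − 57):
  C = 138 − 22 = 116
  D = 141
  P = 286 − 5·116 − 5·141 = -999
  X = -24 − (-999) (−57 from intervention) = 918
  S = 126 − 4·116 − (-999) − 5·918 = -3929
Change in S: -3929 − (-4742) = 813

813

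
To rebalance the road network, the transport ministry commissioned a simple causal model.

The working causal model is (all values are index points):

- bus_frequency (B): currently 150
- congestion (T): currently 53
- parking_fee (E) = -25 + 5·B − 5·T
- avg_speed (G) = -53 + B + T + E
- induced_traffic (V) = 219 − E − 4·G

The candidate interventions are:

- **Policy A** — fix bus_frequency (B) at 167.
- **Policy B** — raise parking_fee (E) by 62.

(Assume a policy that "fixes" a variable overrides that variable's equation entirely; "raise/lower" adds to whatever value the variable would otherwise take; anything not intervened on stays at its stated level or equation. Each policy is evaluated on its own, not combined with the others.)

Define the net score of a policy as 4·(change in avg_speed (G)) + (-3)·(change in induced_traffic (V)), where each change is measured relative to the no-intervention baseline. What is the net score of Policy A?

Baseline:
  B = 150
  T = 53
  E = -25 + 5·150 − 5·53 = 460
  G = -53 + 150 + 53 + 460 = 610
  V = 219 − 460 − 4·610 = -2681
Policy A (B := 167):
  B = 167
  T = 53
  E = -25 + 5·167 − 5·53 = 545
  G = -53 + 167 + 53 + 545 = 712
  V = 219 − 545 − 4·712 = -3174
ΔG = 712 − 610 = 102; ΔV = -3174 − (-2681) = -493
Score = 4·102 + (-3)·(-493) = 1887

1887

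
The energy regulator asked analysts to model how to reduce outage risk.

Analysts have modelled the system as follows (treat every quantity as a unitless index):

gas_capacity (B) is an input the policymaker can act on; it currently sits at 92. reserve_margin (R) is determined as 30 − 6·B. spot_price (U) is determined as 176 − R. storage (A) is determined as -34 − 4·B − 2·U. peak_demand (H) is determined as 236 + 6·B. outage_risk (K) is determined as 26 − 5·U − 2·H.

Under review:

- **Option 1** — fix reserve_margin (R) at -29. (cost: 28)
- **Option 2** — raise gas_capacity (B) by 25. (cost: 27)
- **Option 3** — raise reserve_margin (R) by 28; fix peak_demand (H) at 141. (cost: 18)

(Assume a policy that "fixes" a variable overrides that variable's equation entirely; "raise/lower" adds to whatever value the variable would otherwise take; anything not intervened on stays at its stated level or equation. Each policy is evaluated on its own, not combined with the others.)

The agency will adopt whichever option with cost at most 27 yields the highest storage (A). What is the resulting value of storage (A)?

Option 2 (B + 25):
  B = 92 + 25 = 117
  R = 30 − 6·117 = -672
  U = 176 − (-672) = 848
  A = -34 − 4·117 − 2·848 = -2198
Option 3 (R + 28, H := 141):
  B = 92
  R = 30 − 6·92 (+28 from intervention) = -494
  U = 176 − (-494) = 670
  A = -34 − 4·92 − 2·670 = -1742
Comparing — Option 2: A=-2198, Option 3: A=-1742. Highest is -1742 (Option 3).

-1742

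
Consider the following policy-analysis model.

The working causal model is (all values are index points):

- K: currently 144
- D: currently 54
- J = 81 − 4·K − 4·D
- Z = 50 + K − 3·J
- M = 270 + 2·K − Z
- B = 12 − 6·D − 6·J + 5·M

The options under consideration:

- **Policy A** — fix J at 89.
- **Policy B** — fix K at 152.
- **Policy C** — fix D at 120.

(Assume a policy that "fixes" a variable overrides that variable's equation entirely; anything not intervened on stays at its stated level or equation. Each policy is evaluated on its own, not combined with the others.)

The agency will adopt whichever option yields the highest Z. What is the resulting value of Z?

Policy A (J := 89):
  K = 144
  D = 54
  J = 89
  Z = 50 + 144 − 3·89 = -73
Policy B (K := 152):
  K = 152
  D = 54
  J = 81 − 4·152 − 4·54 = -743
  Z = 50 + 152 − 3·(-743) = 2431
Policy C (D := 120):
  K = 144
  D = 120
  J = 81 − 4·144 − 4·120 = -975
  Z = 50 + 144 − 3·(-975) = 3119
Comparing — Policy A: Z=-73, Policy B: Z=2431, Policy C: Z=3119. Highest is 3119 (Policy C).

3119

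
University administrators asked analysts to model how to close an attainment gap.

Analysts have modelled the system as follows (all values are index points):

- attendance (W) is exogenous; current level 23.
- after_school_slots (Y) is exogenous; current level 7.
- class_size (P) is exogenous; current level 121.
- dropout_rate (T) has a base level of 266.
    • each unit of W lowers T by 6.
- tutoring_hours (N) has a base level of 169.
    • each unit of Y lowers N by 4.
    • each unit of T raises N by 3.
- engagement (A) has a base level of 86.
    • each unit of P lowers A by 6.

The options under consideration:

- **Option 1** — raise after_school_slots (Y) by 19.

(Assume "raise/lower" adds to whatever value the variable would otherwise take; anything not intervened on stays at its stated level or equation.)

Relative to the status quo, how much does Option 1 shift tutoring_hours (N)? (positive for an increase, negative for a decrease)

-76

Baseline:
  W = 23
  Y = 7
  T = 266 − 6·23 = 128
  N = 169 − 4·7 + 3·128 = 525
Option 1 (Y + 19):
  W = 23
  Y = 7 + 19 = 26
  T = 266 − 6·23 = 128
  N = 169 − 4·26 + 3·128 = 449
Change in N: 449 − 525 = -76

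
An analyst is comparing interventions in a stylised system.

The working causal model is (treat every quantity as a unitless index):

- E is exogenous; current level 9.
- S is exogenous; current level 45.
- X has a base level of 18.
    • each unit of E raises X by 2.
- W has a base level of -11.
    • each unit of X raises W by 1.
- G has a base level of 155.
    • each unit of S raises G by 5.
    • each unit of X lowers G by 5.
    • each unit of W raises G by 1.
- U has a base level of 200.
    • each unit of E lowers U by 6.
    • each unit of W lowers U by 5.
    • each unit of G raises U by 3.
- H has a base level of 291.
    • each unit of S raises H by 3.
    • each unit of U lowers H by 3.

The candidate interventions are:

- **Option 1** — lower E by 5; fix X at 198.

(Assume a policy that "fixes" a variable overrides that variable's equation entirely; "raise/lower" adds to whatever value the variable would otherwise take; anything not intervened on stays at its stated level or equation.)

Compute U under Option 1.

-2028

Option 1 (E − 5, X := 198):
  E = 9 − 5 = 4
  S = 45
  X = 198
  W = -11 + 198 = 187
  G = 155 + 5·45 − 5·198 + 187 = -423
  U = 200 − 6·4 − 5·187 + 3·(-423) = -2028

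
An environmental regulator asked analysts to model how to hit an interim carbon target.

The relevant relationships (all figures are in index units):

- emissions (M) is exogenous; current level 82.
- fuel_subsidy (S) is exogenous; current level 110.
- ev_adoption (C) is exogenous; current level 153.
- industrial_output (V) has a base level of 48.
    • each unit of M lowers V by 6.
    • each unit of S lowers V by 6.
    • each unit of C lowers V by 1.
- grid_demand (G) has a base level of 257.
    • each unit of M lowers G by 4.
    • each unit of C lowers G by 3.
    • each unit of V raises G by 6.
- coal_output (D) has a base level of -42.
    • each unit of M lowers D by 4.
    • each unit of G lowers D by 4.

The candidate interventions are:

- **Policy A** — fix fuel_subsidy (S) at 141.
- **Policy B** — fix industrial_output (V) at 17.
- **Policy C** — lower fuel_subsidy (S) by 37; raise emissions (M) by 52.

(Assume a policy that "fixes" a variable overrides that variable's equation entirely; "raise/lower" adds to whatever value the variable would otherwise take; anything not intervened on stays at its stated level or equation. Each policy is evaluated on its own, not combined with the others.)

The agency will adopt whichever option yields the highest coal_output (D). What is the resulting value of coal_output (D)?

36382

Policy A (S := 141):
  M = 82
  S = 141
  C = 153
  V = 48 − 6·82 − 6·141 − 153 = -1443
  G = 257 − 4·82 − 3·153 + 6·(-1443) = -9188
  D = -42 − 4·82 − 4·(-9188) = 36382
Policy B (V := 17):
  M = 82
  S = 110
  C = 153
  V = 17
  G = 257 − 4·82 − 3·153 + 6·17 = -428
  D = -42 − 4·82 − 4·(-428) = 1342
Policy C (S − 37, M + 52):
  M = 82 + 52 = 134
  S = 110 − 37 = 73
  C = 153
  V = 48 − 6·134 − 6·73 − 153 = -1347
  G = 257 − 4·134 − 3·153 + 6·(-1347) = -8820
  D = -42 − 4·134 − 4·(-8820) = 34702
Comparing — Policy A: D=36382, Policy B: D=1342, Policy C: D=34702. Highest is 36382 (Policy A).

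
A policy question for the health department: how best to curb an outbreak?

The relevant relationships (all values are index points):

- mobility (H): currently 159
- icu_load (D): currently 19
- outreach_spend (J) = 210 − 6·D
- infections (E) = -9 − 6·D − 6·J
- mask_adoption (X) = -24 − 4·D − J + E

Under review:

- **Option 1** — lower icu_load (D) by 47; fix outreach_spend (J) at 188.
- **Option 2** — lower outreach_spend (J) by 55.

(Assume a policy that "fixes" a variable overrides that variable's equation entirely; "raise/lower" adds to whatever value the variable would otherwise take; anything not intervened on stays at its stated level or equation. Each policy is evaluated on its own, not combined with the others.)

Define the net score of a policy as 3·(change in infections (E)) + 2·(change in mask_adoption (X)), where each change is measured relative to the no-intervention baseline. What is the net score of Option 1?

Baseline:
  D = 19
  J = 210 − 6·19 = 96
  E = -9 − 6·19 − 6·96 = -699
  X = -24 − 4·19 − 96 + (-699) = -895
Option 1 (D − 47, J := 188):
  D = 19 − 47 = -28
  J = 188
  E = -9 − 6·(-28) − 6·188 = -969
  X = -24 − 4·(-28) − 188 + (-969) = -1069
ΔE = -969 − (-699) = -270; ΔX = -1069 − (-895) = -174
Score = 3·(-270) + 2·(-174) = -1158

-1158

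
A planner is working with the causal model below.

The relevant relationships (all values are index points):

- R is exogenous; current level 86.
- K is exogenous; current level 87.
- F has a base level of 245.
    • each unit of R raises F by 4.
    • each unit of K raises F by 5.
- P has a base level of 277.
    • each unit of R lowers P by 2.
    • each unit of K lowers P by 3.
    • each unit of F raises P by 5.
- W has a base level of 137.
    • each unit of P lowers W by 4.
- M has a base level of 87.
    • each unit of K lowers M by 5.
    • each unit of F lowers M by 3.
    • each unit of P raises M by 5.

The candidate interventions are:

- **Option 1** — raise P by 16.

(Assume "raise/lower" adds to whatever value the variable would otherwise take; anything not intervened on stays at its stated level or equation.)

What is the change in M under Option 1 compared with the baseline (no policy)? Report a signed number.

Baseline:
  R = 86
  K = 87
  F = 245 + 4·86 + 5·87 = 1024
  P = 277 − 2·86 − 3·87 + 5·1024 = 4964
  M = 87 − 5·87 − 3·1024 + 5·4964 = 21400
Option 1 (P + 16):
  R = 86
  K = 87
  F = 245 + 4·86 + 5·87 = 1024
  P = 277 − 2·86 − 3·87 + 5·1024 (+16 from intervention) = 4980
  M = 87 − 5·87 − 3·1024 + 5·4980 = 21480
Change in M: 21480 − 21400 = 80

80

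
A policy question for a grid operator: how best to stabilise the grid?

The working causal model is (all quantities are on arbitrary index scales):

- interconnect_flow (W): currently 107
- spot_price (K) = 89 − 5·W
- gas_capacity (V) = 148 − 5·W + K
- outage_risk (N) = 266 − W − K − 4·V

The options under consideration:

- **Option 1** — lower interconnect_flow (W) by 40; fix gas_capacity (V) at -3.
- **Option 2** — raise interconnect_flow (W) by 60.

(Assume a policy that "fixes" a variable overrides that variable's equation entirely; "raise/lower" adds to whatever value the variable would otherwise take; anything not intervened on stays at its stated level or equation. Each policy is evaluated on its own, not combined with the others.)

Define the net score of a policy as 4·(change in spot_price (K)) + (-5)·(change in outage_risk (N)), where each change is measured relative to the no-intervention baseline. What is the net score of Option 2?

Baseline:
  W = 107
  K = 89 − 5·107 = -446
  V = 148 − 5·107 + (-446) = -833
  N = 266 − 107 − (-446) − 4·(-833) = 3937
Option 2 (W + 60):
  W = 107 + 60 = 167
  K = 89 − 5·167 = -746
  V = 148 − 5·167 + (-746) = -1433
  N = 266 − 167 − (-746) − 4·(-1433) = 6577
ΔK = -746 − (-446) = -300; ΔN = 6577 − 3937 = 2640
Score = 4·(-300) + (-5)·2640 = -14400

-14400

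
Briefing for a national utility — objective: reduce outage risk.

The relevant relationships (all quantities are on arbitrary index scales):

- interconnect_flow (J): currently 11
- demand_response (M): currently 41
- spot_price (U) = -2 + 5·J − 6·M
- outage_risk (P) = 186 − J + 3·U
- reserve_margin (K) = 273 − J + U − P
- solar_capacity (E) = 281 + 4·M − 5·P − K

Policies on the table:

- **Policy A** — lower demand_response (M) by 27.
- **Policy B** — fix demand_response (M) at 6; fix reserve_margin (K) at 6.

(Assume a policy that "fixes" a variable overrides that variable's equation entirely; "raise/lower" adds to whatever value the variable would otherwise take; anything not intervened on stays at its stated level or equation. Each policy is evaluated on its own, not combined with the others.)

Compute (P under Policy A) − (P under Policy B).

-144

Policy A (M − 27):
  J = 11
  M = 41 − 27 = 14
  U = -2 + 5·11 − 6·14 = -31
  P = 186 − 11 + 3·(-31) = 82
Policy B (M := 6, K := 6):
  J = 11
  M = 6
  U = -2 + 5·11 − 6·6 = 17
  P = 186 − 11 + 3·17 = 226
P: 82 − 226 = -144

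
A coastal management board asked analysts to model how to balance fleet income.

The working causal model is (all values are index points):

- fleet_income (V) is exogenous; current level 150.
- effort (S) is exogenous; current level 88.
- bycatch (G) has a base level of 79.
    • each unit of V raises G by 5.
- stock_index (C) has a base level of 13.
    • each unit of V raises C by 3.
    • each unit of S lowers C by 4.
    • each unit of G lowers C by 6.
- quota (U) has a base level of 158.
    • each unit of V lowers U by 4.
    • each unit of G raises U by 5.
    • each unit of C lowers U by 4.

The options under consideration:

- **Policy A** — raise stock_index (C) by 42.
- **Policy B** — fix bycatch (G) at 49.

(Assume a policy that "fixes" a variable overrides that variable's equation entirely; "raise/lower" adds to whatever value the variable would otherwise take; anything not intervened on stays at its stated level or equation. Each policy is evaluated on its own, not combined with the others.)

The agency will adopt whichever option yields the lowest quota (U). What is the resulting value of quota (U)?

Policy A (C + 42):
  V = 150
  S = 88
  G = 79 + 5·150 = 829
  C = 13 + 3·150 − 4·88 − 6·829 (+42 from intervention) = -4821
  U = 158 − 4·150 + 5·829 − 4·(-4821) = 22987
Policy B (G := 49):
  V = 150
  S = 88
  G = 49
  C = 13 + 3·150 − 4·88 − 6·49 = -183
  U = 158 − 4·150 + 5·49 − 4·(-183) = 535
Comparing — Policy A: U=22987, Policy B: U=535. Lowest is 535 (Policy B).

535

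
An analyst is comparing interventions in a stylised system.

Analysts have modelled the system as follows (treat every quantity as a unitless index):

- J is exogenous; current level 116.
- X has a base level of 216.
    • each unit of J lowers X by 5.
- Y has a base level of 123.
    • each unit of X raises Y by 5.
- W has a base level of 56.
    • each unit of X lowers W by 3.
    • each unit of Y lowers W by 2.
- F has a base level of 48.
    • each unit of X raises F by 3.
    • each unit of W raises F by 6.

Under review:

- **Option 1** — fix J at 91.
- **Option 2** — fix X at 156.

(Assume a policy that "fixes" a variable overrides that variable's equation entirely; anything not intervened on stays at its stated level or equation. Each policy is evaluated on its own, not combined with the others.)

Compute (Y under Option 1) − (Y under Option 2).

-1975

Option 1 (J := 91):
  J = 91
  X = 216 − 5·91 = -239
  Y = 123 + 5·(-239) = -1072
Option 2 (X := 156):
  J = 116
  X = 156
  Y = 123 + 5·156 = 903
Y: -1072 − 903 = -1975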